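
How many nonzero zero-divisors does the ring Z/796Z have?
Z/796Z has 399 nonzero zero-divisors

In Z/796Z each nonzero element is either a unit (gcd with 796 is 1) or a zero-divisor (gcd > 1). The number of units is φ(796): factorise 796 = 2^2 · 199, so φ(796) = (2^2 − 2^1) · (199 − 1) = 2 · 198 = 396. The nonzero elements number 796 − 1 = 795. Hence the nonzero zero-divisors number 795 − 396 = 399.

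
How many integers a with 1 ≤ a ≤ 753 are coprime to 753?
The number of a ∈ {1, ..., 753} with gcd(a, 753) = 1 is by definition Euler's totient φ(753). φ is multiplicative, with φ(p^e) = p^e − p^(e−1). Factorise 753 = 3 · 251. Then
  φ(753) = (3 − 1) · (251 − 1) = 2 · 250 = 500.
So there are 500 such integers.

Final answer: 500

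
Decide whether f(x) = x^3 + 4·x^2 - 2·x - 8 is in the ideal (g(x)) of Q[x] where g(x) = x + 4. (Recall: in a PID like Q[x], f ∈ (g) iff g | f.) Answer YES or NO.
YES

In Q[x] the ideal (g) consists of all multiples of g, so f ∈ (g) iff g | f, i.e. iff the remainder of f on division by g is 0. Divide f by g (g is monic, so eliminate the leading term of the running remainder at each step):
  leading term x^3: subtract (x^2)·g(x) = x^3 + 4·x^2, leaving -2·x - 8
  leading term -2·x: subtract (-2)·g(x) = -2·x - 8, leaving 0
The remainder is 0, so f(x) = g(x) · h(x) with h(x) = x^2 - 2. Hence g | f, i.e. f ∈ (g).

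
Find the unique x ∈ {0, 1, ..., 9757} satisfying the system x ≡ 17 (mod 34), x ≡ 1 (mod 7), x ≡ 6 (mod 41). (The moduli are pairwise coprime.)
x ≡ 3655 (mod 9758); the representative in [0, 9758) is 3655

The moduli 34, 7, 41 are pairwise coprime, so by the CRT there is a unique solution mod 34·7·41 = 9758.
Solve by successive substitution. Start with x ≡ 17 (mod 34).
  Combine with x ≡ 1 (mod 7): write x = 17 + 34·t and require 17 + 34·t ≡ 1 (mod 7), i.e. 34·t ≡ 1 − 17 ≡ 5 (mod 7). Since 34^(−1) ≡ 6 (mod 7) (34 ≡ 6 (mod 7)), t ≡ 6·5 ≡ 2 (mod 7). So x ≡ 17 + 34·2 = 85 (mod 238).
  Combine with x ≡ 6 (mod 41): write x = 85 + 238·t and require 85 + 238·t ≡ 6 (mod 41), i.e. 238·t ≡ 6 − 85 ≡ 3 (mod 41). Since 238^(−1) ≡ 5 (mod 41) (238 ≡ 33 (mod 41)), t ≡ 5·3 ≡ 15 (mod 41). So x ≡ 85 + 238·15 = 3655 (mod 9758).
Unique solution in [0, 9758): x = 3655.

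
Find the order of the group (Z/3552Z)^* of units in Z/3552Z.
|(Z/3552Z)^*| = 1152

(Z/3552Z)^* consists of the classes a with gcd(a, 3552) = 1, so its order is φ(3552). φ is multiplicative, with φ(p^e) = p^e − p^(e−1). Factorise 3552 = 2^5 · 3 · 37. Then
  φ(3552) = (2^5 − 2^4) · (3 − 1) · (37 − 1) = 16 · 2 · 36 = 1152.
Thus |(Z/3552Z)^*| = 1152.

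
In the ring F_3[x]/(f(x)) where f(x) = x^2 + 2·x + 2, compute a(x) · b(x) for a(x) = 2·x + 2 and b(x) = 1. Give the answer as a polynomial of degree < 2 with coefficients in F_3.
Multiply as integer polynomials: a · b = 2·x + 2. Reducing coefficients mod 3: a · b ≡ 2·x + 2. This already has degree < 2, so no reduction by f is needed. Hence a · b ≡ 2·x + 2 in F_3[x]/(f).

Final answer: a · b ≡ 2·x + 2 (mod f(x))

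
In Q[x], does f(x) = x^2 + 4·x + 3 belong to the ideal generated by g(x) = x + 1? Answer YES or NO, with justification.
YES

In Q[x] the ideal (g) consists of all multiples of g, so f ∈ (g) iff g | f, i.e. iff the remainder of f on division by g is 0. Divide f by g (g is monic, so eliminate the leading term of the running remainder at each step):
  leading term x^2: subtract (x)·g(x) = x^2 + x, leaving 3·x + 3
  leading term 3·x: subtract (3)·g(x) = 3·x + 3, leaving 0
The remainder is 0, so f(x) = g(x) · h(x) with h(x) = x + 3. Hence g | f, i.e. f ∈ (g).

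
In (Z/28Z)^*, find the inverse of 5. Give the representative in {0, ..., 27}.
Apply the extended Euclidean algorithm to (28, 5), tracking rows (r, s, t) with s·28 + t·5 = r. Each division r_prev = q·r_cur + r_new produces the new row as (previous row) − q·(current row):
  row A: (28, 1, 0)   [1·28 + 0·5 = 28]
  row B: (5, 0, 1)   [0·28 + 1·5 = 5]
  28 = 5·5 + 3   → row C = row A − 5·row B = (3, 1, −5)   [check: 1·28 − 5·5 = 3]
  5 = 1·3 + 2   → row D = row B − 1·row C = (2, −1, 6)   [check: −1·28 + 6·5 = 2]
  3 = 1·2 + 1   → row E = row C − 1·row D = (1, 2, −11)   [check: 2·28 − 11·5 = 1]
  2 = 2·1 + 0   → remainder 0, stop. gcd = 1 (last nonzero row E).
The gcd is 1, so 5 is invertible mod 28. The last nonzero row gives 2·28 − 11·5 = 1, so t = −11. So 5^(−1) ≡ −11 ≡ 17 (mod 28). Verify: 5 · 17 = 85 ≡ 1 (mod 28). ✓

Final answer: 5^(−1) ≡ 17 (mod 28)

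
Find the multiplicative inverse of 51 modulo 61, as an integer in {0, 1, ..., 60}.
Apply the extended Euclidean algorithm to (61, 51), tracking rows (r, s, t) with s·61 + t·51 = r. Each division r_prev = q·r_cur + r_new produces the new row as (previous row) − q·(current row):
  row A: (61, 1, 0)   [1·61 + 0·51 = 61]
  row B: (51, 0, 1)   [0·61 + 1·51 = 51]
  61 = 1·51 + 10   → row C = row A − 1·row B = (10, 1, −1)   [check: 1·61 − 1·51 = 10]
  51 = 5·10 + 1   → row D = row B − 5·row C = (1, −5, 6)   [check: −5·61 + 6·51 = 1]
  10 = 10·1 + 0   → remainder 0, stop. gcd = 1 (last nonzero row D).
The gcd is 1, so 51 is invertible mod 61. The last nonzero row gives −5·61 + 6·51 = 1, so t = 6. So 51^(−1) ≡ 6 (mod 61). Verify: 51 · 6 = 306 ≡ 1 (mod 61). ✓

Final answer: 51^(−1) ≡ 6 (mod 61)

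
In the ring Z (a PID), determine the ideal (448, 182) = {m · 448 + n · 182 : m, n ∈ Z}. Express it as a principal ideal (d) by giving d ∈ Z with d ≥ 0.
(448, 182) = (14); d = 14

In the PID Z, (a, b) is generated by gcd(a, b). Compute gcd(448, 182) with the extended Euclidean algorithm, tracking rows (r, s, t) with s·448 + t·182 = r:
  row A: (448, 1, 0)   [1·448 + 0·182 = 448]
  row B: (182, 0, 1)   [0·448 + 1·182 = 182]
  448 = 2·182 + 84   → row C = row A − 2·row B = (84, 1, −2)   [check: 1·448 − 2·182 = 84]
  182 = 2·84 + 14   → row D = row B − 2·row C = (14, −2, 5)   [check: −2·448 + 5·182 = 14]
  84 = 6·14 + 0   → remainder 0, stop. gcd = 14 (last nonzero row D).
So gcd(448, 182) = 14, with Bézout identity −2·448 + 5·182 = 14. Containment (⊇): the Bézout identity exhibits 14 as an element of (448, 182), giving (14) ⊆ (448, 182). Containment (⊆): since 14 | 448 and 14 | 182 (448 = 14·32, 182 = 14·13), every Z-linear combination of 448 and 182 is divisible by 14, so (448, 182) ⊆ (14). Therefore (448, 182) = (14), d = 14.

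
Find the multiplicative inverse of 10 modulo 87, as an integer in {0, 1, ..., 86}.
10^(−1) ≡ 61 (mod 87)

Apply the extended Euclidean algorithm to (87, 10), tracking rows (r, s, t) with s·87 + t·10 = r. Each division r_prev = q·r_cur + r_new produces the new row as (previous row) − q·(current row):
  row A: (87, 1, 0)   [1·87 + 0·10 = 87]
  row B: (10, 0, 1)   [0·87 + 1·10 = 10]
  87 = 8·10 + 7   → row C = row A − 8·row B = (7, 1, −8)   [check: 1·87 − 8·10 = 7]
  10 = 1·7 + 3   → row D = row B − 1·row C = (3, −1, 9)   [check: −1·87 + 9·10 = 3]
  7 = 2·3 + 1   → row E = row C − 2·row D = (1, 3, −26)   [check: 3·87 − 26·10 = 1]
  3 = 3·1 + 0   → remainder 0, stop. gcd = 1 (last nonzero row E).
The gcd is 1, so 10 is invertible mod 87. The last nonzero row gives 3·87 − 26·10 = 1, so t = −26. So 10^(−1) ≡ −26 ≡ 61 (mod 87). Verify: 10 · 61 = 610 ≡ 1 (mod 87). ✓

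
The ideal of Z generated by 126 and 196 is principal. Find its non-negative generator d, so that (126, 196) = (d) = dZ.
(126, 196) = (14); d = 14

In the PID Z, (a, b) is generated by gcd(a, b). Compute gcd(196, 126) with the extended Euclidean algorithm, tracking rows (r, s, t) with s·196 + t·126 = r:
  row A: (196, 1, 0)   [1·196 + 0·126 = 196]
  row B: (126, 0, 1)   [0·196 + 1·126 = 126]
  196 = 1·126 + 70   → row C = row A − 1·row B = (70, 1, −1)   [check: 1·196 − 1·126 = 70]
  126 = 1·70 + 56   → row D = row B − 1·row C = (56, −1, 2)   [check: −1·196 + 2·126 = 56]
  70 = 1·56 + 14   → row E = row C − 1·row D = (14, 2, −3)   [check: 2·196 − 3·126 = 14]
  56 = 4·14 + 0   → remainder 0, stop. gcd = 14 (last nonzero row E).
So gcd(126, 196) = 14, with Bézout identity 2·196 − 3·126 = 14. Containment (⊇): the Bézout identity exhibits 14 as an element of (126, 196), giving (14) ⊆ (126, 196). Containment (⊆): since 14 | 126 and 14 | 196 (126 = 14·9, 196 = 14·14), every Z-linear combination of 126 and 196 is divisible by 14, so (126, 196) ⊆ (14). Therefore (126, 196) = (14), d = 14.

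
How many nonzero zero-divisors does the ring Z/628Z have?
Z/628Z has 315 nonzero zero-divisors

In Z/628Z each nonzero element is either a unit (gcd with 628 is 1) or a zero-divisor (gcd > 1). The number of units is φ(628): factorise 628 = 2^2 · 157, so φ(628) = (2^2 − 2^1) · (157 − 1) = 2 · 156 = 312. The nonzero elements number 628 − 1 = 627. Hence the nonzero zero-divisors number 627 − 312 = 315.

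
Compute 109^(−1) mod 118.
109^(−1) ≡ 13 (mod 118)

Apply the extended Euclidean algorithm to (118, 109), tracking rows (r, s, t) with s·118 + t·109 = r. Each division r_prev = q·r_cur + r_new produces the new row as (previous row) − q·(current row):
  row A: (118, 1, 0)   [1·118 + 0·109 = 118]
  row B: (109, 0, 1)   [0·118 + 1·109 = 109]
  118 = 1·109 + 9   → row C = row A − 1·row B = (9, 1, −1)   [check: 1·118 − 1·109 = 9]
  109 = 12·9 + 1   → row D = row B − 12·row C = (1, −12, 13)   [check: −12·118 + 13·109 = 1]
  9 = 9·1 + 0   → remainder 0, stop. gcd = 1 (last nonzero row D).
The gcd is 1, so 109 is invertible mod 118. The last nonzero row gives −12·118 + 13·109 = 1, so t = 13. So 109^(−1) ≡ 13 (mod 118). Verify: 109 · 13 = 1417 ≡ 1 (mod 118). ✓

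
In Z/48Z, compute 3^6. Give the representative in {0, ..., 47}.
Use repeated squaring. Binary(6) = 110. Walk through the bits of the exponent 6 left-to-right: at each bit after the leading one, square the running value, then multiply by 3 if the bit is 1 (always reducing mod 48):
  bit 1 = 1 (leading): start with 3.
  bit 2 = 1: square 3^2 = 9; bit is 1, so multiply 9·3 = 27 (mod 48).
  bit 3 = 0: square 27^2 = 729 ≡ 9 (mod 48).
Final value: 3^6 ≡ 9 (mod 48).

Final answer: 9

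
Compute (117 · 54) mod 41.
4

Reduce the factors first: 117 ≡ 35, 54 ≡ 13 (mod 41), so 117 · 54 ≡ 35 · 13 (mod 41). 35 · 13 = 455. Dividing by 41: 455 = 11·41 + 4. So (117 · 54) mod 41 = 4.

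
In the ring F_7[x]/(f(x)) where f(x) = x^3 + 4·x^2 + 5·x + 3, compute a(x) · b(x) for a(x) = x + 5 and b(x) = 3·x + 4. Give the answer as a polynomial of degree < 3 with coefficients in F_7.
a · b ≡ 3·x^2 + 5·x + 6 (mod f(x))

Multiply as integer polynomials: a · b = 3·x^2 + 19·x + 20. Reducing coefficients mod 7: a · b ≡ 3·x^2 + 5·x + 6. This already has degree < 3, so no reduction by f is needed. Hence a · b ≡ 3·x^2 + 5·x + 6 in F_7[x]/(f).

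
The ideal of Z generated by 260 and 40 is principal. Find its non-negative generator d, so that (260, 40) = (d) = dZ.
In the PID Z, (a, b) is generated by gcd(a, b). Compute gcd(260, 40) with the extended Euclidean algorithm, tracking rows (r, s, t) with s·260 + t·40 = r:
  row A: (260, 1, 0)   [1·260 + 0·40 = 260]
  row B: (40, 0, 1)   [0·260 + 1·40 = 40]
  260 = 6·40 + 20   → row C = row A − 6·row B = (20, 1, −6)   [check: 1·260 − 6·40 = 20]
  40 = 2·20 + 0   → remainder 0, stop. gcd = 20 (last nonzero row C).
So gcd(260, 40) = 20, with Bézout identity 1·260 − 6·40 = 20. Containment (⊇): the Bézout identity exhibits 20 as an element of (260, 40), giving (20) ⊆ (260, 40). Containment (⊆): since 20 | 260 and 20 | 40 (260 = 20·13, 40 = 20·2), every Z-linear combination of 260 and 40 is divisible by 20, so (260, 40) ⊆ (20). Therefore (260, 40) = (20), d = 20.

Final answer: (260, 40) = (20); d = 20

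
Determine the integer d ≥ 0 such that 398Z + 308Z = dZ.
(398, 308) = (2); d = 2

In the PID Z, (a, b) is generated by gcd(a, b). Compute gcd(398, 308) with the extended Euclidean algorithm, tracking rows (r, s, t) with s·398 + t·308 = r:
  row A: (398, 1, 0)   [1·398 + 0·308 = 398]
  row B: (308, 0, 1)   [0·398 + 1·308 = 308]
  398 = 1·308 + 90   → row C = row A − 1·row B = (90, 1, −1)   [check: 1·398 − 1·308 = 90]
  308 = 3·90 + 38   → row D = row B − 3·row C = (38, −3, 4)   [check: −3·398 + 4·308 = 38]
  90 = 2·38 + 14   → row E = row C − 2·row D = (14, 7, −9)   [check: 7·398 − 9·308 = 14]
  38 = 2·14 + 10   → row F = row D − 2·row E = (10, −17, 22)   [check: −17·398 + 22·308 = 10]
  14 = 1·10 + 4   → row G = row E − 1·row F = (4, 24, −31)   [check: 24·398 − 31·308 = 4]
  10 = 2·4 + 2   → row H = row F − 2·row G = (2, −65, 84)   [check: −65·398 + 84·308 = 2]
  4 = 2·2 + 0   → remainder 0, stop. gcd = 2 (last nonzero row H).
So gcd(398, 308) = 2, with Bézout identity −65·398 + 84·308 = 2. Containment (⊇): the Bézout identity exhibits 2 as an element of (398, 308), giving (2) ⊆ (398, 308). Containment (⊆): since 2 | 398 and 2 | 308 (398 = 2·199, 308 = 2·154), every Z-linear combination of 398 and 308 is divisible by 2, so (398, 308) ⊆ (2). Therefore (398, 308) = (2), d = 2.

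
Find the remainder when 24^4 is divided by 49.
46

Use repeated squaring. Binary(4) = 100. Walk through the bits of the exponent 4 left-to-right: at each bit after the leading one, square the running value, then multiply by 24 if the bit is 1 (always reducing mod 49):
  bit 1 = 1 (leading): start with 24.
  bit 2 = 0: square 24^2 = 576 ≡ 37 (mod 49).
  bit 3 = 0: square 37^2 = 1369 ≡ 46 (mod 49).
Final value: 24^4 ≡ 46 (mod 49).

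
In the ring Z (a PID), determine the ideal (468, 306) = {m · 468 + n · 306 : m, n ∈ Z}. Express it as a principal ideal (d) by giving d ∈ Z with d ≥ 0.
In the PID Z, (a, b) is generated by gcd(a, b). Compute gcd(468, 306) with the extended Euclidean algorithm, tracking rows (r, s, t) with s·468 + t·306 = r:
  row A: (468, 1, 0)   [1·468 + 0·306 = 468]
  row B: (306, 0, 1)   [0·468 + 1·306 = 306]
  468 = 1·306 + 162   → row C = row A − 1·row B = (162, 1, −1)   [check: 1·468 − 1·306 = 162]
  306 = 1·162 + 144   → row D = row B − 1·row C = (144, −1, 2)   [check: −1·468 + 2·306 = 144]
  162 = 1·144 + 18   → row E = row C − 1·row D = (18, 2, −3)   [check: 2·468 − 3·306 = 18]
  144 = 8·18 + 0   → remainder 0, stop. gcd = 18 (last nonzero row E).
So gcd(468, 306) = 18, with Bézout identity 2·468 − 3·306 = 18. Containment (⊇): the Bézout identity exhibits 18 as an element of (468, 306), giving (18) ⊆ (468, 306). Containment (⊆): since 18 | 468 and 18 | 306 (468 = 18·26, 306 = 18·17), every Z-linear combination of 468 and 306 is divisible by 18, so (468, 306) ⊆ (18). Therefore (468, 306) = (18), d = 18.

Final answer: (468, 306) = (18); d = 18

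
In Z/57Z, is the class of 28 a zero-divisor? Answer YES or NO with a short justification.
NO

gcd(28, 57) = 1, so 28 is a unit in Z/57Z (it has a multiplicative inverse). A unit cannot be a zero-divisor: if 28·b ≡ 0 then multiplying both sides by 28^(−1) gives b ≡ 0. So 28 is not a zero-divisor.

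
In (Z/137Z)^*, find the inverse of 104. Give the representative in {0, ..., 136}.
Apply the extended Euclidean algorithm to (137, 104), tracking rows (r, s, t) with s·137 + t·104 = r. Each division r_prev = q·r_cur + r_new produces the new row as (previous row) − q·(current row):
  row A: (137, 1, 0)   [1·137 + 0·104 = 137]
  row B: (104, 0, 1)   [0·137 + 1·104 = 104]
  137 = 1·104 + 33   → row C = row A − 1·row B = (33, 1, −1)   [check: 1·137 − 1·104 = 33]
  104 = 3·33 + 5   → row D = row B − 3·row C = (5, −3, 4)   [check: −3·137 + 4·104 = 5]
  33 = 6·5 + 3   → row E = row C − 6·row D = (3, 19, −25)   [check: 19·137 − 25·104 = 3]
  5 = 1·3 + 2   → row F = row D − 1·row E = (2, −22, 29)   [check: −22·137 + 29·104 = 2]
  3 = 1·2 + 1   → row G = row E − 1·row F = (1, 41, −54)   [check: 41·137 − 54·104 = 1]
  2 = 2·1 + 0   → remainder 0, stop. gcd = 1 (last nonzero row G).
The gcd is 1, so 104 is invertible mod 137. The last nonzero row gives 41·137 − 54·104 = 1, so t = −54. So 104^(−1) ≡ −54 ≡ 83 (mod 137). Verify: 104 · 83 = 8632 ≡ 1 (mod 137). ✓

Final answer: 104^(−1) ≡ 83 (mod 137)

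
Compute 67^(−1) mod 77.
Apply the extended Euclidean algorithm to (77, 67), tracking rows (r, s, t) with s·77 + t·67 = r. Each division r_prev = q·r_cur + r_new produces the new row as (previous row) − q·(current row):
  row A: (77, 1, 0)   [1·77 + 0·67 = 77]
  row B: (67, 0, 1)   [0·77 + 1·67 = 67]
  77 = 1·67 + 10   → row C = row A − 1·row B = (10, 1, −1)   [check: 1·77 − 1·67 = 10]
  67 = 6·10 + 7   → row D = row B − 6·row C = (7, −6, 7)   [check: −6·77 + 7·67 = 7]
  10 = 1·7 + 3   → row E = row C − 1·row D = (3, 7, −8)   [check: 7·77 − 8·67 = 3]
  7 = 2·3 + 1   → row F = row D − 2·row E = (1, −20, 23)   [check: −20·77 + 23·67 = 1]
  3 = 3·1 + 0   → remainder 0, stop. gcd = 1 (last nonzero row F).
The gcd is 1, so 67 is invertible mod 77. The last nonzero row gives −20·77 + 23·67 = 1, so t = 23. So 67^(−1) ≡ 23 (mod 77). Verify: 67 · 23 = 1541 ≡ 1 (mod 77). ✓

Final answer: 67^(−1) ≡ 23 (mod 77)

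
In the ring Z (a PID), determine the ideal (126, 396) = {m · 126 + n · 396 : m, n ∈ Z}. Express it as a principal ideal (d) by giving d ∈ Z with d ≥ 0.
(126, 396) = (18); d = 18

In the PID Z, (a, b) is generated by gcd(a, b). Compute gcd(396, 126) with the extended Euclidean algorithm, tracking rows (r, s, t) with s·396 + t·126 = r:
  row A: (396, 1, 0)   [1·396 + 0·126 = 396]
  row B: (126, 0, 1)   [0·396 + 1·126 = 126]
  396 = 3·126 + 18   → row C = row A − 3·row B = (18, 1, −3)   [check: 1·396 − 3·126 = 18]
  126 = 7·18 + 0   → remainder 0, stop. gcd = 18 (last nonzero row C).
So gcd(126, 396) = 18, with Bézout identity 1·396 − 3·126 = 18. Containment (⊇): the Bézout identity exhibits 18 as an element of (126, 396), giving (18) ⊆ (126, 396). Containment (⊆): since 18 | 126 and 18 | 396 (126 = 18·7, 396 = 18·22), every Z-linear combination of 126 and 396 is divisible by 18, so (126, 396) ⊆ (18). Therefore (126, 396) = (18), d = 18.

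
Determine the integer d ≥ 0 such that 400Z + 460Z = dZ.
(400, 460) = (20); d = 20

In the PID Z, (a, b) is generated by gcd(a, b). Compute gcd(460, 400) with the extended Euclidean algorithm, tracking rows (r, s, t) with s·460 + t·400 = r:
  row A: (460, 1, 0)   [1·460 + 0·400 = 460]
  row B: (400, 0, 1)   [0·460 + 1·400 = 400]
  460 = 1·400 + 60   → row C = row A − 1·row B = (60, 1, −1)   [check: 1·460 − 1·400 = 60]
  400 = 6·60 + 40   → row D = row B − 6·row C = (40, −6, 7)   [check: −6·460 + 7·400 = 40]
  60 = 1·40 + 20   → row E = row C − 1·row D = (20, 7, −8)   [check: 7·460 − 8·400 = 20]
  40 = 2·20 + 0   → remainder 0, stop. gcd = 20 (last nonzero row E).
So gcd(400, 460) = 20, with Bézout identity 7·460 − 8·400 = 20. Containment (⊇): the Bézout identity exhibits 20 as an element of (400, 460), giving (20) ⊆ (400, 460). Containment (⊆): since 20 | 400 and 20 | 460 (400 = 20·20, 460 = 20·23), every Z-linear combination of 400 and 460 is divisible by 20, so (400, 460) ⊆ (20). Therefore (400, 460) = (20), d = 20.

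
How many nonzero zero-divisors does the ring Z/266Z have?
In Z/266Z each nonzero element is either a unit (gcd with 266 is 1) or a zero-divisor (gcd > 1). The number of units is φ(266): factorise 266 = 2 · 7 · 19, so φ(266) = (2 − 1) · (7 − 1) · (19 − 1) = 1 · 6 · 18 = 108. The nonzero elements number 266 − 1 = 265. Hence the nonzero zero-divisors number 265 − 108 = 157.

Final answer: Z/266Z has 157 nonzero zero-divisors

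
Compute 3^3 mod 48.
27

Use repeated squaring. Binary(3) = 11. Walk through the bits of the exponent 3 left-to-right: at each bit after the leading one, square the running value, then multiply by 3 if the bit is 1 (always reducing mod 48):
  bit 1 = 1 (leading): start with 3.
  bit 2 = 1: square 3^2 = 9; bit is 1, so multiply 9·3 = 27 (mod 48).
Final value: 3^3 ≡ 27 (mod 48).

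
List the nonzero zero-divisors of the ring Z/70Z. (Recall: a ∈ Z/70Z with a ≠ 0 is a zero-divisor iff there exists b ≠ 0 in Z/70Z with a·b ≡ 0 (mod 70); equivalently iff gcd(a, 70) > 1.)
nonzero zero-divisors of Z/70Z = {2, 4, 5, 6, 7, 8, 10, 12, 14, 15, 16, 18, 20, 21, 22, 24, 25, 26, 28, 30, 32, 34, 35, 36, 38, 40, 42, 44, 45, 46, 48, 49, 50, 52, 54, 55, 56, 58, 60, 62, 63, 64, 65, 66, 68}

An element a ∈ Z/70Z (with a ≠ 0) is a zero-divisor iff gcd(a, 70) > 1 (because a is a unit precisely when gcd(a, n) = 1, and in Z/nZ every nonzero, non-unit element is a zero-divisor). Scan a = 1, ..., 69 and keep those with gcd(a, 70) > 1:
  gcd(2, 70) = 2, gcd(4, 70) = 2, gcd(5, 70) = 5, gcd(6, 70) = 2, gcd(7, 70) = 7, gcd(8, 70) = 2, gcd(10, 70) = 10, gcd(12, 70) = 2, gcd(14, 70) = 14, gcd(15, 70) = 5, gcd(16, 70) = 2, gcd(18, 70) = 2, gcd(20, 70) = 10, gcd(21, 70) = 7, gcd(22, 70) = 2, gcd(24, 70) = 2, gcd(25, 70) = 5, gcd(26, 70) = 2, gcd(28, 70) = 14, gcd(30, 70) = 10, gcd(32, 70) = 2, gcd(34, 70) = 2, gcd(35, 70) = 35, gcd(36, 70) = 2, gcd(38, 70) = 2, gcd(40, 70) = 10, gcd(42, 70) = 14, gcd(44, 70) = 2, gcd(45, 70) = 5, gcd(46, 70) = 2, gcd(48, 70) = 2, gcd(49, 70) = 7, gcd(50, 70) = 10, gcd(52, 70) = 2, gcd(54, 70) = 2, gcd(55, 70) = 5, gcd(56, 70) = 14, gcd(58, 70) = 2, gcd(60, 70) = 10, gcd(62, 70) = 2, gcd(63, 70) = 7, gcd(64, 70) = 2, gcd(65, 70) = 5, gcd(66, 70) = 2, gcd(68, 70) = 2.
All other a ∈ {1, ..., 69} have gcd(a, 70) = 1 and are units. So the nonzero zero-divisors are exactly the 45 values of a appearing in this scan.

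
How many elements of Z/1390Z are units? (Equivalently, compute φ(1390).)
An element a ∈ Z/1390Z is a unit iff gcd(a, 1390) = 1, so the number of units is φ(1390). φ is multiplicative, with φ(p^e) = p^e − p^(e−1). Factorise 1390 = 2 · 5 · 139. Then
  φ(1390) = (2 − 1) · (5 − 1) · (139 − 1) = 1 · 4 · 138 = 552.

Final answer: Z/1390Z has φ(1390) = 552 units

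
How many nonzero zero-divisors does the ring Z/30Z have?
Z/30Z has 21 nonzero zero-divisors

In Z/30Z each nonzero element is either a unit (gcd with 30 is 1) or a zero-divisor (gcd > 1). The number of units is φ(30): factorise 30 = 2 · 3 · 5, so φ(30) = (2 − 1) · (3 − 1) · (5 − 1) = 1 · 2 · 4 = 8. The nonzero elements number 30 − 1 = 29. Hence the nonzero zero-divisors number 29 − 8 = 21.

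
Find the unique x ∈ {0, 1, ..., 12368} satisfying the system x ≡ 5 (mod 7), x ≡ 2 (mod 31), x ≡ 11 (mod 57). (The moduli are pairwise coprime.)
The moduli 7, 31, 57 are pairwise coprime, so by the CRT there is a unique solution mod 7·31·57 = 12369.
Solve by successive substitution. Start with x ≡ 5 (mod 7).
  Combine with x ≡ 2 (mod 31): write x = 5 + 7·t and require 5 + 7·t ≡ 2 (mod 31), i.e. 7·t ≡ 2 − 5 ≡ 28 (mod 31). Since 7^(−1) ≡ 9 (mod 31), t ≡ 9·28 ≡ 4 (mod 31). So x ≡ 5 + 7·4 = 33 (mod 217).
  Combine with x ≡ 11 (mod 57): write x = 33 + 217·t and require 33 + 217·t ≡ 11 (mod 57), i.e. 217·t ≡ 11 − 33 ≡ 35 (mod 57). Since 217^(−1) ≡ 31 (mod 57) (217 ≡ 46 (mod 57)), t ≡ 31·35 ≡ 2 (mod 57). So x ≡ 33 + 217·2 = 467 (mod 12369).
Unique solution in [0, 12369): x = 467.

Final answer: x ≡ 467 (mod 12369); the representative in [0, 12369) is 467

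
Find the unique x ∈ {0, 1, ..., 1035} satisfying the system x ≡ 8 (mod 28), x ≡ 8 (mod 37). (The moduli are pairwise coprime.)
The moduli 28, 37 are pairwise coprime, so by the CRT there is a unique solution mod 28·37 = 1036.
Solve by successive substitution. Start with x ≡ 8 (mod 28).
  Combine with x ≡ 8 (mod 37): write x = 8 + 28·t and require 8 + 28·t ≡ 8 (mod 37), i.e. 28·t ≡ 8 − 8 ≡ 0 (mod 37). Since 28^(−1) ≡ 4 (mod 37), t ≡ 4·0 ≡ 0 (mod 37). So x ≡ 8 + 28·0 = 8 (mod 1036).
Unique solution in [0, 1036): x = 8.

Final answer: x ≡ 8 (mod 1036); the representative in [0, 1036) is 8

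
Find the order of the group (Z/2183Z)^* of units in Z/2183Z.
|(Z/2183Z)^*| = 2088

(Z/2183Z)^* consists of the classes a with gcd(a, 2183) = 1, so its order is φ(2183). φ is multiplicative, with φ(p^e) = p^e − p^(e−1). Factorise 2183 = 37 · 59. Then
  φ(2183) = (37 − 1) · (59 − 1) = 36 · 58 = 2088.
Thus |(Z/2183Z)^*| = 2088.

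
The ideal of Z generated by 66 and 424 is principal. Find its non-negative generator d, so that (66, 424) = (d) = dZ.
In the PID Z, (a, b) is generated by gcd(a, b). Compute gcd(424, 66) with the extended Euclidean algorithm, tracking rows (r, s, t) with s·424 + t·66 = r:
  row A: (424, 1, 0)   [1·424 + 0·66 = 424]
  row B: (66, 0, 1)   [0·424 + 1·66 = 66]
  424 = 6·66 + 28   → row C = row A − 6·row B = (28, 1, −6)   [check: 1·424 − 6·66 = 28]
  66 = 2·28 + 10   → row D = row B − 2·row C = (10, −2, 13)   [check: −2·424 + 13·66 = 10]
  28 = 2·10 + 8   → row E = row C − 2·row D = (8, 5, −32)   [check: 5·424 − 32·66 = 8]
  10 = 1·8 + 2   → row F = row D − 1·row E = (2, −7, 45)   [check: −7·424 + 45·66 = 2]
  8 = 4·2 + 0   → remainder 0, stop. gcd = 2 (last nonzero row F).
So gcd(66, 424) = 2, with Bézout identity −7·424 + 45·66 = 2. Containment (⊇): the Bézout identity exhibits 2 as an element of (66, 424), giving (2) ⊆ (66, 424). Containment (⊆): since 2 | 66 and 2 | 424 (66 = 2·33, 424 = 2·212), every Z-linear combination of 66 and 424 is divisible by 2, so (66, 424) ⊆ (2). Therefore (66, 424) = (2), d = 2.

Final answer: (66, 424) = (2); d = 2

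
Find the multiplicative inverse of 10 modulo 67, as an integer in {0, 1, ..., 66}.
10^(−1) ≡ 47 (mod 67)

Apply the extended Euclidean algorithm to (67, 10), tracking rows (r, s, t) with s·67 + t·10 = r. Each division r_prev = q·r_cur + r_new produces the new row as (previous row) − q·(current row):
  row A: (67, 1, 0)   [1·67 + 0·10 = 67]
  row B: (10, 0, 1)   [0·67 + 1·10 = 10]
  67 = 6·10 + 7   → row C = row A − 6·row B = (7, 1, −6)   [check: 1·67 − 6·10 = 7]
  10 = 1·7 + 3   → row D = row B − 1·row C = (3, −1, 7)   [check: −1·67 + 7·10 = 3]
  7 = 2·3 + 1   → row E = row C − 2·row D = (1, 3, −20)   [check: 3·67 − 20·10 = 1]
  3 = 3·1 + 0   → remainder 0, stop. gcd = 1 (last nonzero row E).
The gcd is 1, so 10 is invertible mod 67. The last nonzero row gives 3·67 − 20·10 = 1, so t = −20. So 10^(−1) ≡ −20 ≡ 47 (mod 67). Verify: 10 · 47 = 470 ≡ 1 (mod 67). ✓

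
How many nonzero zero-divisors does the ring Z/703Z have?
In Z/703Z each nonzero element is either a unit (gcd with 703 is 1) or a zero-divisor (gcd > 1). The number of units is φ(703): factorise 703 = 19 · 37, so φ(703) = (19 − 1) · (37 − 1) = 18 · 36 = 648. The nonzero elements number 703 − 1 = 702. Hence the nonzero zero-divisors number 702 − 648 = 54.

Final answer: Z/703Z has 54 nonzero zero-divisors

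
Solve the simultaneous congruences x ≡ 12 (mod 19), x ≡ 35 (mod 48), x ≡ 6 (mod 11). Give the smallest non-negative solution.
x ≡ 6947 (mod 10032); the representative in [0, 10032) is 6947

The moduli 19, 48, 11 are pairwise coprime, so by the CRT there is a unique solution mod 19·48·11 = 10032.
Solve by successive substitution. Start with x ≡ 12 (mod 19).
  Combine with x ≡ 35 (mod 48): write x = 12 + 19·t and require 12 + 19·t ≡ 35 (mod 48), i.e. 19·t ≡ 35 − 12 ≡ 23 (mod 48). Since 19^(−1) ≡ 43 (mod 48), t ≡ 43·23 ≡ 29 (mod 48). So x ≡ 12 + 19·29 = 563 (mod 912).
  Combine with x ≡ 6 (mod 11): write x = 563 + 912·t and require 563 + 912·t ≡ 6 (mod 11), i.e. 912·t ≡ 6 − 563 ≡ 4 (mod 11). Since 912^(−1) ≡ 10 (mod 11) (912 ≡ 10 (mod 11)), t ≡ 10·4 ≡ 7 (mod 11). So x ≡ 563 + 912·7 = 6947 (mod 10032).
Unique solution in [0, 10032): x = 6947.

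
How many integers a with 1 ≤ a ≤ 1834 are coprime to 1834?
780

The number of a ∈ {1, ..., 1834} with gcd(a, 1834) = 1 is by definition Euler's totient φ(1834). φ is multiplicative, with φ(p^e) = p^e − p^(e−1). Factorise 1834 = 2 · 7 · 131. Then
  φ(1834) = (2 − 1) · (7 − 1) · (131 − 1) = 1 · 6 · 130 = 780.
So there are 780 such integers.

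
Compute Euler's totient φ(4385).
φ(4385) = 3504

φ is multiplicative, with φ(p^e) = p^e − p^(e−1). Factorise 4385 = 5 · 877. Then
  φ(4385) = (5 − 1) · (877 − 1) = 4 · 876 = 3504.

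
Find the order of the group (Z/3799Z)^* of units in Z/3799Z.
|(Z/3799Z)^*| = 3640

(Z/3799Z)^* consists of the classes a with gcd(a, 3799) = 1, so its order is φ(3799). φ is multiplicative, with φ(p^e) = p^e − p^(e−1). Factorise 3799 = 29 · 131. Then
  φ(3799) = (29 − 1) · (131 − 1) = 28 · 130 = 3640.
Thus |(Z/3799Z)^*| = 3640.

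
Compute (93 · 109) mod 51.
Reduce the factors first: 93 ≡ 42, 109 ≡ 7 (mod 51), so 93 · 109 ≡ 42 · 7 (mod 51). 42 · 7 = 294. Dividing by 51: 294 = 5·51 + 39. So (93 · 109) mod 51 = 39.

Final answer: 39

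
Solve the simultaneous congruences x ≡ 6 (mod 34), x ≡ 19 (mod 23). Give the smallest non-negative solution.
The moduli 34, 23 are pairwise coprime, so by the CRT there is a unique solution mod 34·23 = 782.
Solve by successive substitution. Start with x ≡ 6 (mod 34).
  Combine with x ≡ 19 (mod 23): write x = 6 + 34·t and require 6 + 34·t ≡ 19 (mod 23), i.e. 34·t ≡ 19 − 6 ≡ 13 (mod 23). Since 34^(−1) ≡ 21 (mod 23) (34 ≡ 11 (mod 23)), t ≡ 21·13 ≡ 20 (mod 23). So x ≡ 6 + 34·20 = 686 (mod 782).
Unique solution in [0, 782): x = 686.

Final answer: x ≡ 686 (mod 782); the representative in [0, 782) is 686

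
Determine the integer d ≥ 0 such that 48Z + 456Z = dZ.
(48, 456) = (24); d = 24

In the PID Z, (a, b) is generated by gcd(a, b). Compute gcd(456, 48) with the extended Euclidean algorithm, tracking rows (r, s, t) with s·456 + t·48 = r:
  row A: (456, 1, 0)   [1·456 + 0·48 = 456]
  row B: (48, 0, 1)   [0·456 + 1·48 = 48]
  456 = 9·48 + 24   → row C = row A − 9·row B = (24, 1, −9)   [check: 1·456 − 9·48 = 24]
  48 = 2·24 + 0   → remainder 0, stop. gcd = 24 (last nonzero row C).
So gcd(48, 456) = 24, with Bézout identity 1·456 − 9·48 = 24. Containment (⊇): the Bézout identity exhibits 24 as an element of (48, 456), giving (24) ⊆ (48, 456). Containment (⊆): since 24 | 48 and 24 | 456 (48 = 24·2, 456 = 24·19), every Z-linear combination of 48 and 456 is divisible by 24, so (48, 456) ⊆ (24). Therefore (48, 456) = (24), d = 24.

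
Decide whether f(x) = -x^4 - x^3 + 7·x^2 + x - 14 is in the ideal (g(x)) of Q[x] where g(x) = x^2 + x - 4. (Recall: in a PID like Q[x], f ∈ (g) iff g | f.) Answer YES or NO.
In Q[x] the ideal (g) consists of all multiples of g, so f ∈ (g) iff g | f, i.e. iff the remainder of f on division by g is 0. Divide f by g (g is monic, so eliminate the leading term of the running remainder at each step):
  leading term -x^4: subtract (-x^2)·g(x) = -x^4 - x^3 + 4·x^2, leaving 3·x^2 + x - 14
  leading term 3·x^2: subtract (3)·g(x) = 3·x^2 + 3·x - 12, leaving -2·x - 2
The remainder r(x) = -2·x - 2 ≠ 0 (and deg r < deg g), so g ∤ f, i.e. f ∉ (g).

Final answer: NO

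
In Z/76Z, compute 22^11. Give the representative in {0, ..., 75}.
48

Use repeated squaring. Binary(11) = 1011. Walk through the bits of the exponent 11 left-to-right: at each bit after the leading one, square the running value, then multiply by 22 if the bit is 1 (always reducing mod 76):
  bit 1 = 1 (leading): start with 22.
  bit 2 = 0: square 22^2 = 484 ≡ 28 (mod 76).
  bit 3 = 1: square 28^2 = 784 ≡ 24; bit is 1, so multiply 24·22 = 528 ≡ 72 (mod 76).
  bit 4 = 1: square 72^2 = 5184 ≡ 16; bit is 1, so multiply 16·22 = 352 ≡ 48 (mod 76).
Final value: 22^11 ≡ 48 (mod 76).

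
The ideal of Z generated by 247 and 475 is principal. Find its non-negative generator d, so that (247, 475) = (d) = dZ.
In the PID Z, (a, b) is generated by gcd(a, b). Compute gcd(475, 247) with the extended Euclidean algorithm, tracking rows (r, s, t) with s·475 + t·247 = r:
  row A: (475, 1, 0)   [1·475 + 0·247 = 475]
  row B: (247, 0, 1)   [0·475 + 1·247 = 247]
  475 = 1·247 + 228   → row C = row A − 1·row B = (228, 1, −1)   [check: 1·475 − 1·247 = 228]
  247 = 1·228 + 19   → row D = row B − 1·row C = (19, −1, 2)   [check: −1·475 + 2·247 = 19]
  228 = 12·19 + 0   → remainder 0, stop. gcd = 19 (last nonzero row D).
So gcd(247, 475) = 19, with Bézout identity −1·475 + 2·247 = 19. Containment (⊇): the Bézout identity exhibits 19 as an element of (247, 475), giving (19) ⊆ (247, 475). Containment (⊆): since 19 | 247 and 19 | 475 (247 = 19·13, 475 = 19·25), every Z-linear combination of 247 and 475 is divisible by 19, so (247, 475) ⊆ (19). Therefore (247, 475) = (19), d = 19.

Final answer: (247, 475) = (19); d = 19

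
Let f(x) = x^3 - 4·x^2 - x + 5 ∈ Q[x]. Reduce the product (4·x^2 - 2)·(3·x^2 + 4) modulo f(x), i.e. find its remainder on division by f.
First multiply in Q[x] without reducing: a · b = 12·x^4 + 10·x^2 - 8. Now divide by f(x) = x^3 - 4·x^2 - x + 5, eliminating the leading term at each step:
  leading term 12·x^4: subtract (12·x)·f(x) = 12·x^4 - 48·x^3 - 12·x^2 + 60·x, leaving 48·x^3 + 22·x^2 - 60·x - 8
  leading term 48·x^3: subtract (48)·f(x) = 48·x^3 - 192·x^2 - 48·x + 240, leaving 214·x^2 - 12·x - 248
The degree is now < 3, so this is the remainder. Hence a · b ≡ 214·x^2 - 12·x - 248 in Q[x]/(f).

Final answer: a · b ≡ 214·x^2 - 12·x - 248 (mod f(x))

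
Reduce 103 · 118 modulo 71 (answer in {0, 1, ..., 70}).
Reduce the factors first: 103 ≡ 32, 118 ≡ 47 (mod 71), so 103 · 118 ≡ 32 · 47 (mod 71). 32 · 47 = 1504. Dividing by 71: 1504 = 21·71 + 13. So (103 · 118) mod 71 = 13.

Final answer: 13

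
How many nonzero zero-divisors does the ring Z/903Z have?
Z/903Z has 398 nonzero zero-divisors

In Z/903Z each nonzero element is either a unit (gcd with 903 is 1) or a zero-divisor (gcd > 1). The number of units is φ(903): factorise 903 = 3 · 7 · 43, so φ(903) = (3 − 1) · (7 − 1) · (43 − 1) = 2 · 6 · 42 = 504. The nonzero elements number 903 − 1 = 902. Hence the nonzero zero-divisors number 902 − 504 = 398.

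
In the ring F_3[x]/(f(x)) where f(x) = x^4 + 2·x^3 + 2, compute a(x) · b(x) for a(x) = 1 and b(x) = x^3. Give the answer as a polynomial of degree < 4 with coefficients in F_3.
a · b ≡ x^3 (mod f(x))

Multiply as integer polynomials: a · b = x^3. Reducing coefficients mod 3: a · b ≡ x^3. This already has degree < 4, so no reduction by f is needed. Hence a · b ≡ x^3 in F_3[x]/(f).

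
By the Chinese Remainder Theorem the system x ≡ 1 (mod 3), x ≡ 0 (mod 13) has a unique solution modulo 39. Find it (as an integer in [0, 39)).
x ≡ 13 (mod 39); the representative in [0, 39) is 13

The moduli 3, 13 are pairwise coprime, so by the CRT there is a unique solution mod 3·13 = 39.
Solve by successive substitution. Start with x ≡ 1 (mod 3).
  Combine with x ≡ 0 (mod 13): write x = 1 + 3·t and require 1 + 3·t ≡ 0 (mod 13), i.e. 3·t ≡ 0 − 1 ≡ 12 (mod 13). Since 3^(−1) ≡ 9 (mod 13), t ≡ 9·12 ≡ 4 (mod 13). So x ≡ 1 + 3·4 = 13 (mod 39).
Unique solution in [0, 39): x = 13.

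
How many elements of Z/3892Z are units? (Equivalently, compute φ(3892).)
Z/3892Z has φ(3892) = 1656 units

An element a ∈ Z/3892Z is a unit iff gcd(a, 3892) = 1, so the number of units is φ(3892). φ is multiplicative, with φ(p^e) = p^e − p^(e−1). Factorise 3892 = 2^2 · 7 · 139. Then
  φ(3892) = (2^2 − 2^1) · (7 − 1) · (139 − 1) = 2 · 6 · 138 = 1656.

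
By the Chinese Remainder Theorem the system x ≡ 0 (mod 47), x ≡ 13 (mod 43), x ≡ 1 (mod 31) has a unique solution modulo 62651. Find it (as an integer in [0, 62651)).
x ≡ 61288 (mod 62651); the representative in [0, 62651) is 61288

The moduli 47, 43, 31 are pairwise coprime, so by the CRT there is a unique solution mod 47·43·31 = 62651.
Solve by successive substitution. Start with x ≡ 0 (mod 47).
  Combine with x ≡ 13 (mod 43): write x = 47·t and require 47·t ≡ 13 (mod 43). Since 47^(−1) ≡ 11 (mod 43) (47 ≡ 4 (mod 43)), t ≡ 11·13 ≡ 14 (mod 43). So x ≡ 47·14 = 658 (mod 2021).
  Combine with x ≡ 1 (mod 31): write x = 658 + 2021·t and require 658 + 2021·t ≡ 1 (mod 31), i.e. 2021·t ≡ 1 − 658 ≡ 25 (mod 31). Since 2021^(−1) ≡ 26 (mod 31) (2021 ≡ 6 (mod 31)), t ≡ 26·25 ≡ 30 (mod 31). So x ≡ 658 + 2021·30 = 61288 (mod 62651).
Unique solution in [0, 62651): x = 61288.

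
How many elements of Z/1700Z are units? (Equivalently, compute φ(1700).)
Z/1700Z has φ(1700) = 640 units

An element a ∈ Z/1700Z is a unit iff gcd(a, 1700) = 1, so the number of units is φ(1700). φ is multiplicative, with φ(p^e) = p^e − p^(e−1). Factorise 1700 = 2^2 · 5^2 · 17. Then
  φ(1700) = (2^2 − 2^1) · (5^2 − 5^1) · (17 − 1) = 2 · 20 · 16 = 640.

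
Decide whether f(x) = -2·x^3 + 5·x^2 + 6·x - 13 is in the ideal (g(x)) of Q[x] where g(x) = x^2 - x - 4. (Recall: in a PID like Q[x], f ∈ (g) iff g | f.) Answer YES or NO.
NO

In Q[x] the ideal (g) consists of all multiples of g, so f ∈ (g) iff g | f, i.e. iff the remainder of f on division by g is 0. Divide f by g (g is monic, so eliminate the leading term of the running remainder at each step):
  leading term -2·x^3: subtract (-2·x)·g(x) = -2·x^3 + 2·x^2 + 8·x, leaving 3·x^2 - 2·x - 13
  leading term 3·x^2: subtract (3)·g(x) = 3·x^2 - 3·x - 12, leaving x - 1
The remainder r(x) = x - 1 ≠ 0 (and deg r < deg g), so g ∤ f, i.e. f ∉ (g).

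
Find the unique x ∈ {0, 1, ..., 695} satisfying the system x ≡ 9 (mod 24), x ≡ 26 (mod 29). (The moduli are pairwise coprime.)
The moduli 24, 29 are pairwise coprime, so by the CRT there is a unique solution mod 24·29 = 696.
Solve by successive substitution. Start with x ≡ 9 (mod 24).
  Combine with x ≡ 26 (mod 29): write x = 9 + 24·t and require 9 + 24·t ≡ 26 (mod 29), i.e. 24·t ≡ 26 − 9 ≡ 17 (mod 29). Since 24^(−1) ≡ 23 (mod 29), t ≡ 23·17 ≡ 14 (mod 29). So x ≡ 9 + 24·14 = 345 (mod 696).
Unique solution in [0, 696): x = 345.

Final answer: x ≡ 345 (mod 696); the representative in [0, 696) is 345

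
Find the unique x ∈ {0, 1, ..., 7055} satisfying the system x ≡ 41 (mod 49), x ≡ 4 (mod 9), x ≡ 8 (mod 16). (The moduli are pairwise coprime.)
The moduli 49, 9, 16 are pairwise coprime, so by the CRT there is a unique solution mod 49·9·16 = 7056.
Solve by successive substitution. Start with x ≡ 41 (mod 49).
  Combine with x ≡ 4 (mod 9): write x = 41 + 49·t and require 41 + 49·t ≡ 4 (mod 9), i.e. 49·t ≡ 4 − 41 ≡ 8 (mod 9). Since 49^(−1) ≡ 7 (mod 9) (49 ≡ 4 (mod 9)), t ≡ 7·8 ≡ 2 (mod 9). So x ≡ 41 + 49·2 = 139 (mod 441).
  Combine with x ≡ 8 (mod 16): write x = 139 + 441·t and require 139 + 441·t ≡ 8 (mod 16), i.e. 441·t ≡ 8 − 139 ≡ 13 (mod 16). Since 441^(−1) ≡ 9 (mod 16) (441 ≡ 9 (mod 16)), t ≡ 9·13 ≡ 5 (mod 16). So x ≡ 139 + 441·5 = 2344 (mod 7056).
Unique solution in [0, 7056): x = 2344.

Final answer: x ≡ 2344 (mod 7056); the representative in [0, 7056) is 2344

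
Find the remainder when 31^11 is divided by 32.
31

Use repeated squaring. Binary(11) = 1011. Walk through the bits of the exponent 11 left-to-right: at each bit after the leading one, square the running value, then multiply by 31 if the bit is 1 (always reducing mod 32):
  bit 1 = 1 (leading): start with 31.
  bit 2 = 0: square 31^2 = 961 ≡ 1 (mod 32).
  bit 3 = 1: square 1^2 = 1; bit is 1, so multiply 1·31 = 31 (mod 32).
  bit 4 = 1: square 31^2 = 961 ≡ 1; bit is 1, so multiply 1·31 = 31 (mod 32).
Final value: 31^11 ≡ 31 (mod 32).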